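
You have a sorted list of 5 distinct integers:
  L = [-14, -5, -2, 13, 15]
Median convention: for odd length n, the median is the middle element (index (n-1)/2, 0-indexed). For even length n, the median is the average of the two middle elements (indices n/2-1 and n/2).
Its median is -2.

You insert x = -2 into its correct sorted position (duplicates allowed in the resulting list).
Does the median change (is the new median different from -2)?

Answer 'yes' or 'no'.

Old median = -2
Insert x = -2
New median = -2
Changed? no

Answer: no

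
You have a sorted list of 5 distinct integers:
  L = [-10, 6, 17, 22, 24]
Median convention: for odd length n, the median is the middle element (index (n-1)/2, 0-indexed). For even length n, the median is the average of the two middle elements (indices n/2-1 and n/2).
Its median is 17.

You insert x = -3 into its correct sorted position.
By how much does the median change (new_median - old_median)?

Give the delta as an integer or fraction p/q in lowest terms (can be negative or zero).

Answer: -11/2

Derivation:
Old median = 17
After inserting x = -3: new sorted = [-10, -3, 6, 17, 22, 24]
New median = 23/2
Delta = 23/2 - 17 = -11/2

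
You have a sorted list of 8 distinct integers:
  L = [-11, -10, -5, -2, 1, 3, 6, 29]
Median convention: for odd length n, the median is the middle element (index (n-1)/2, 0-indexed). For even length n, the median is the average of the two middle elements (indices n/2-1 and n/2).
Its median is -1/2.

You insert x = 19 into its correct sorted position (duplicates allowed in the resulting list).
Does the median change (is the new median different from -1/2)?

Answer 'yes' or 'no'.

Answer: yes

Derivation:
Old median = -1/2
Insert x = 19
New median = 1
Changed? yes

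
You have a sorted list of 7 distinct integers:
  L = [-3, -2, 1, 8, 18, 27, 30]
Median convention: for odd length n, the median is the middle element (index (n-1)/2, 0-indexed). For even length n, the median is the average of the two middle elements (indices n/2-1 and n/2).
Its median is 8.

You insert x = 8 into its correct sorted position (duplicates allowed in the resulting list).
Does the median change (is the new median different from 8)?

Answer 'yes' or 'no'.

Old median = 8
Insert x = 8
New median = 8
Changed? no

Answer: no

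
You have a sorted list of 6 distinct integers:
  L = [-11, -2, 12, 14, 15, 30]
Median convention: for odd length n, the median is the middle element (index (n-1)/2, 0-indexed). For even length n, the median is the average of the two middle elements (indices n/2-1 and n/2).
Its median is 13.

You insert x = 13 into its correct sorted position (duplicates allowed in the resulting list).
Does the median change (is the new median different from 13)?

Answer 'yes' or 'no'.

Answer: no

Derivation:
Old median = 13
Insert x = 13
New median = 13
Changed? no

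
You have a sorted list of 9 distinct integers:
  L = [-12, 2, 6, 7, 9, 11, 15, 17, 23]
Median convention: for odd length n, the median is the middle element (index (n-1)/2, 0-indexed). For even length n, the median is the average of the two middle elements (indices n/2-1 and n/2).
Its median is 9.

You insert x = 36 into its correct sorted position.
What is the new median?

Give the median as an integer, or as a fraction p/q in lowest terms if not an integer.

Answer: 10

Derivation:
Old list (sorted, length 9): [-12, 2, 6, 7, 9, 11, 15, 17, 23]
Old median = 9
Insert x = 36
Old length odd (9). Middle was index 4 = 9.
New length even (10). New median = avg of two middle elements.
x = 36: 9 elements are < x, 0 elements are > x.
New sorted list: [-12, 2, 6, 7, 9, 11, 15, 17, 23, 36]
New median = 10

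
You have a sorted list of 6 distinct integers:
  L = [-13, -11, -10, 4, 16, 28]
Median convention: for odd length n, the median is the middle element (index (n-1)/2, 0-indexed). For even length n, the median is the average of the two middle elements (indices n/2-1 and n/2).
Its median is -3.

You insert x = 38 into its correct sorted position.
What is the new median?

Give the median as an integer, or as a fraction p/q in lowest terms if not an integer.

Old list (sorted, length 6): [-13, -11, -10, 4, 16, 28]
Old median = -3
Insert x = 38
Old length even (6). Middle pair: indices 2,3 = -10,4.
New length odd (7). New median = single middle element.
x = 38: 6 elements are < x, 0 elements are > x.
New sorted list: [-13, -11, -10, 4, 16, 28, 38]
New median = 4

Answer: 4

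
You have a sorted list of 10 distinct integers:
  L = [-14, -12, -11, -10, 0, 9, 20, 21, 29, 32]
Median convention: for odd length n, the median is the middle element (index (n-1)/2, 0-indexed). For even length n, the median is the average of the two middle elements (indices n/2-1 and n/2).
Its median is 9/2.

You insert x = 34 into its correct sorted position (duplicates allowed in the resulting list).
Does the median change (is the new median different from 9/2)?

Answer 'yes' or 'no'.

Answer: yes

Derivation:
Old median = 9/2
Insert x = 34
New median = 9
Changed? yes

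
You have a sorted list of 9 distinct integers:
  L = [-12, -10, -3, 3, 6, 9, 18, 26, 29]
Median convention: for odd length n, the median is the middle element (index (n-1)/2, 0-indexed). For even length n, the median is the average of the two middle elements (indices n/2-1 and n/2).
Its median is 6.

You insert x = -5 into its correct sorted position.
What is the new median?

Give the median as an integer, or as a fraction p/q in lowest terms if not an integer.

Answer: 9/2

Derivation:
Old list (sorted, length 9): [-12, -10, -3, 3, 6, 9, 18, 26, 29]
Old median = 6
Insert x = -5
Old length odd (9). Middle was index 4 = 6.
New length even (10). New median = avg of two middle elements.
x = -5: 2 elements are < x, 7 elements are > x.
New sorted list: [-12, -10, -5, -3, 3, 6, 9, 18, 26, 29]
New median = 9/2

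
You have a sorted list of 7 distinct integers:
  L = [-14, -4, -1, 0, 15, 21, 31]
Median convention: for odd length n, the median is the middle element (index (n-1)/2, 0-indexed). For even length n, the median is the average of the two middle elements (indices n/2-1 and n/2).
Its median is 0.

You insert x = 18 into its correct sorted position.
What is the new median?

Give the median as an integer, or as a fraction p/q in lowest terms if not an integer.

Answer: 15/2

Derivation:
Old list (sorted, length 7): [-14, -4, -1, 0, 15, 21, 31]
Old median = 0
Insert x = 18
Old length odd (7). Middle was index 3 = 0.
New length even (8). New median = avg of two middle elements.
x = 18: 5 elements are < x, 2 elements are > x.
New sorted list: [-14, -4, -1, 0, 15, 18, 21, 31]
New median = 15/2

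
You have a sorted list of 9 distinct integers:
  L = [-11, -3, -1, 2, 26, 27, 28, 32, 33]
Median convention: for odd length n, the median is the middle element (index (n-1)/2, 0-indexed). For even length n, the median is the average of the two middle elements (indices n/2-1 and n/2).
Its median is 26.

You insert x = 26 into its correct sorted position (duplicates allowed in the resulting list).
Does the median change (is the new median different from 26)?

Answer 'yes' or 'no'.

Old median = 26
Insert x = 26
New median = 26
Changed? no

Answer: no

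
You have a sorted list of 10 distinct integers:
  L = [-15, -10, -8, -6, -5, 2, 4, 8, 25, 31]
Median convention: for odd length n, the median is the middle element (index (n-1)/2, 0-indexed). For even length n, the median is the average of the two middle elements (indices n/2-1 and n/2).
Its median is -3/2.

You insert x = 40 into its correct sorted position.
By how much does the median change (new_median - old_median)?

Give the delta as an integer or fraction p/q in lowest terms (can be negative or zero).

Old median = -3/2
After inserting x = 40: new sorted = [-15, -10, -8, -6, -5, 2, 4, 8, 25, 31, 40]
New median = 2
Delta = 2 - -3/2 = 7/2

Answer: 7/2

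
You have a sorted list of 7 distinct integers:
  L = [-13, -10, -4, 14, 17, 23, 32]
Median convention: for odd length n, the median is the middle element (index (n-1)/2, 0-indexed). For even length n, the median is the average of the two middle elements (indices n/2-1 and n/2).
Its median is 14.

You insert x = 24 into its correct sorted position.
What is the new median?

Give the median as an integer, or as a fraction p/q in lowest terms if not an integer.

Old list (sorted, length 7): [-13, -10, -4, 14, 17, 23, 32]
Old median = 14
Insert x = 24
Old length odd (7). Middle was index 3 = 14.
New length even (8). New median = avg of two middle elements.
x = 24: 6 elements are < x, 1 elements are > x.
New sorted list: [-13, -10, -4, 14, 17, 23, 24, 32]
New median = 31/2

Answer: 31/2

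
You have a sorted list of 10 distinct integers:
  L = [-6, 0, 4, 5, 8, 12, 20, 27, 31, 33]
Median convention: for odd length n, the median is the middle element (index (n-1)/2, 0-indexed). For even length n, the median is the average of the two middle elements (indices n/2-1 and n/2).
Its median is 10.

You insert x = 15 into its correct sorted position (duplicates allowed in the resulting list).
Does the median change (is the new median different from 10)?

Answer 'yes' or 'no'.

Answer: yes

Derivation:
Old median = 10
Insert x = 15
New median = 12
Changed? yes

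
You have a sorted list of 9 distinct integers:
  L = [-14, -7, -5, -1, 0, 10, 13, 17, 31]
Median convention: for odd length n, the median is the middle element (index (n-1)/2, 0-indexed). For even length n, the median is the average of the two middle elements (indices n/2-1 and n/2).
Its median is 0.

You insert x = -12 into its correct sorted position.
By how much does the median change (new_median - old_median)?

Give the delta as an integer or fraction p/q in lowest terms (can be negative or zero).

Old median = 0
After inserting x = -12: new sorted = [-14, -12, -7, -5, -1, 0, 10, 13, 17, 31]
New median = -1/2
Delta = -1/2 - 0 = -1/2

Answer: -1/2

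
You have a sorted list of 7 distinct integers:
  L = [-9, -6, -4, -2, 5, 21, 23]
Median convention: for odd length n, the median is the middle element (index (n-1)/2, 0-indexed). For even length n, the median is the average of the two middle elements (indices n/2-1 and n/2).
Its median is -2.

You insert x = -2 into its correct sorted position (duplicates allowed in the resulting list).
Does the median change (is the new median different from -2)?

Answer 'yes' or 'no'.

Answer: no

Derivation:
Old median = -2
Insert x = -2
New median = -2
Changed? no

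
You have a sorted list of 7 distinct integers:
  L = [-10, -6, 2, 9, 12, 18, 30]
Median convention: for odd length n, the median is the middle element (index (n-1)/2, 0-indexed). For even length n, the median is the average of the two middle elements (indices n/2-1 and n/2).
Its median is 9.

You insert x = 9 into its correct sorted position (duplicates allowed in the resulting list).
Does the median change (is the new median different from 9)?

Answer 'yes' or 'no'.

Old median = 9
Insert x = 9
New median = 9
Changed? no

Answer: no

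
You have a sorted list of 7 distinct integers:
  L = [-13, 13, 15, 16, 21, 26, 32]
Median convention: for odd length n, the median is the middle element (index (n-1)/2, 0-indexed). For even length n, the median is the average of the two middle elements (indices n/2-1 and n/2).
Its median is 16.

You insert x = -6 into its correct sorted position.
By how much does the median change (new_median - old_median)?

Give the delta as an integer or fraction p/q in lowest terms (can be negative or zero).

Answer: -1/2

Derivation:
Old median = 16
After inserting x = -6: new sorted = [-13, -6, 13, 15, 16, 21, 26, 32]
New median = 31/2
Delta = 31/2 - 16 = -1/2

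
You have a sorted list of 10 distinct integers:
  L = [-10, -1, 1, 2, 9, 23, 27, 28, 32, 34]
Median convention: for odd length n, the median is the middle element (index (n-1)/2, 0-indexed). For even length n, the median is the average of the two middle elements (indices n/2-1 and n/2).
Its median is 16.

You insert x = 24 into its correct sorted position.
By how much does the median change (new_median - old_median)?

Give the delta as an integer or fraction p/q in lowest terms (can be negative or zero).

Answer: 7

Derivation:
Old median = 16
After inserting x = 24: new sorted = [-10, -1, 1, 2, 9, 23, 24, 27, 28, 32, 34]
New median = 23
Delta = 23 - 16 = 7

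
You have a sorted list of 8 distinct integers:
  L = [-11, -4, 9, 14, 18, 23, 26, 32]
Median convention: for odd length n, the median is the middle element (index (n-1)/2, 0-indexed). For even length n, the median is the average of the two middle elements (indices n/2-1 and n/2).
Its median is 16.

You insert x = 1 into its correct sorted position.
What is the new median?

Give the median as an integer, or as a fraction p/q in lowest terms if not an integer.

Answer: 14

Derivation:
Old list (sorted, length 8): [-11, -4, 9, 14, 18, 23, 26, 32]
Old median = 16
Insert x = 1
Old length even (8). Middle pair: indices 3,4 = 14,18.
New length odd (9). New median = single middle element.
x = 1: 2 elements are < x, 6 elements are > x.
New sorted list: [-11, -4, 1, 9, 14, 18, 23, 26, 32]
New median = 14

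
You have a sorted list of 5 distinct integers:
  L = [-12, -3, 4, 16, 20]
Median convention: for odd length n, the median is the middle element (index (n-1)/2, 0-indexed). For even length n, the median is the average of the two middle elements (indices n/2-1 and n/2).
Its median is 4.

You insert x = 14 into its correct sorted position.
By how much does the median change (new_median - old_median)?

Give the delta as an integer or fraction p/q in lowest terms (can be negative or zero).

Old median = 4
After inserting x = 14: new sorted = [-12, -3, 4, 14, 16, 20]
New median = 9
Delta = 9 - 4 = 5

Answer: 5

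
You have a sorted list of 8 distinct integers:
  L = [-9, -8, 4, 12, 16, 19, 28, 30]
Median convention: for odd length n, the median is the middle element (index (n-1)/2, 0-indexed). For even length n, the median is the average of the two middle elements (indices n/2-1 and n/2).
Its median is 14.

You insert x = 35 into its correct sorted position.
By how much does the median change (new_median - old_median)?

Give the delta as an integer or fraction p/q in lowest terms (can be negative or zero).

Answer: 2

Derivation:
Old median = 14
After inserting x = 35: new sorted = [-9, -8, 4, 12, 16, 19, 28, 30, 35]
New median = 16
Delta = 16 - 14 = 2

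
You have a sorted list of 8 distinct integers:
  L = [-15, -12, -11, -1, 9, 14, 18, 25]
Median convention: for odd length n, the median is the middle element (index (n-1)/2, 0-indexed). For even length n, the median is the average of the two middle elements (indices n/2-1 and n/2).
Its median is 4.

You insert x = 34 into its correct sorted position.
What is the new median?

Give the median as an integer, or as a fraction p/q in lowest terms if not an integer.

Answer: 9

Derivation:
Old list (sorted, length 8): [-15, -12, -11, -1, 9, 14, 18, 25]
Old median = 4
Insert x = 34
Old length even (8). Middle pair: indices 3,4 = -1,9.
New length odd (9). New median = single middle element.
x = 34: 8 elements are < x, 0 elements are > x.
New sorted list: [-15, -12, -11, -1, 9, 14, 18, 25, 34]
New median = 9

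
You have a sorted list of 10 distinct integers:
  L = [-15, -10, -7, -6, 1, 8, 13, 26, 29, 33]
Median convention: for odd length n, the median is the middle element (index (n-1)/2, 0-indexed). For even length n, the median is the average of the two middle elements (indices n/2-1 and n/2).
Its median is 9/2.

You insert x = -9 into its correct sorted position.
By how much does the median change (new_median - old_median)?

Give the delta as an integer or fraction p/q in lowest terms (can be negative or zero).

Old median = 9/2
After inserting x = -9: new sorted = [-15, -10, -9, -7, -6, 1, 8, 13, 26, 29, 33]
New median = 1
Delta = 1 - 9/2 = -7/2

Answer: -7/2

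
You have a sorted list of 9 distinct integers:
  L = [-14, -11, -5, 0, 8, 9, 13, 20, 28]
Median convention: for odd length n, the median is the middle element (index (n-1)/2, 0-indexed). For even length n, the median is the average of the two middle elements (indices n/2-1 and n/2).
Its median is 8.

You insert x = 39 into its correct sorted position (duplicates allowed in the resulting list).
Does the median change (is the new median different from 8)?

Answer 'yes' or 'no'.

Answer: yes

Derivation:
Old median = 8
Insert x = 39
New median = 17/2
Changed? yes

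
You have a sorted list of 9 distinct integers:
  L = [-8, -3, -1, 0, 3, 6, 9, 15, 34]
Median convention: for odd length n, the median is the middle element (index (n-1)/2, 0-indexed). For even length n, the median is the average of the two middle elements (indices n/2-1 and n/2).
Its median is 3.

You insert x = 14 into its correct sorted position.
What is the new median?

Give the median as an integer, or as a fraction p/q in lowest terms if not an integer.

Answer: 9/2

Derivation:
Old list (sorted, length 9): [-8, -3, -1, 0, 3, 6, 9, 15, 34]
Old median = 3
Insert x = 14
Old length odd (9). Middle was index 4 = 3.
New length even (10). New median = avg of two middle elements.
x = 14: 7 elements are < x, 2 elements are > x.
New sorted list: [-8, -3, -1, 0, 3, 6, 9, 14, 15, 34]
New median = 9/2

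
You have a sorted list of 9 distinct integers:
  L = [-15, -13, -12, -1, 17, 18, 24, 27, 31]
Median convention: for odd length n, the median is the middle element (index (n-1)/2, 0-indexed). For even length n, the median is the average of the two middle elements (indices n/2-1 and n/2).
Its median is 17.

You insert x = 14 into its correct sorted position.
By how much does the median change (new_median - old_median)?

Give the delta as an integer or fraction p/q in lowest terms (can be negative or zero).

Old median = 17
After inserting x = 14: new sorted = [-15, -13, -12, -1, 14, 17, 18, 24, 27, 31]
New median = 31/2
Delta = 31/2 - 17 = -3/2

Answer: -3/2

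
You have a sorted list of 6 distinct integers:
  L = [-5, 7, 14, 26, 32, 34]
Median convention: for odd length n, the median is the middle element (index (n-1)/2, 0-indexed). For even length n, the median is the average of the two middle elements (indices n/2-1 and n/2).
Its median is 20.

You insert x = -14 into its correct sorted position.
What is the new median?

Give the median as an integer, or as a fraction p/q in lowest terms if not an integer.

Old list (sorted, length 6): [-5, 7, 14, 26, 32, 34]
Old median = 20
Insert x = -14
Old length even (6). Middle pair: indices 2,3 = 14,26.
New length odd (7). New median = single middle element.
x = -14: 0 elements are < x, 6 elements are > x.
New sorted list: [-14, -5, 7, 14, 26, 32, 34]
New median = 14

Answer: 14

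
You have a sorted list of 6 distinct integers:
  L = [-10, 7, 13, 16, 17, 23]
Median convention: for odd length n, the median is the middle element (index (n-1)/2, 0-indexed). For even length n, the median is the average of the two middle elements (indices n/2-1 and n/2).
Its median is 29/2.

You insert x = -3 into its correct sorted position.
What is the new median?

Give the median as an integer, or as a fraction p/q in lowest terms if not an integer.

Old list (sorted, length 6): [-10, 7, 13, 16, 17, 23]
Old median = 29/2
Insert x = -3
Old length even (6). Middle pair: indices 2,3 = 13,16.
New length odd (7). New median = single middle element.
x = -3: 1 elements are < x, 5 elements are > x.
New sorted list: [-10, -3, 7, 13, 16, 17, 23]
New median = 13

Answer: 13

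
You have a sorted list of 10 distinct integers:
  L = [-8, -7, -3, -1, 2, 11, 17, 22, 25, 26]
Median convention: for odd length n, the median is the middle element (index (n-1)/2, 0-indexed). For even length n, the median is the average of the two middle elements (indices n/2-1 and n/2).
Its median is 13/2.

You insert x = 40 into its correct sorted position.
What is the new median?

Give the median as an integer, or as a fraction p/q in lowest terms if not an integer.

Answer: 11

Derivation:
Old list (sorted, length 10): [-8, -7, -3, -1, 2, 11, 17, 22, 25, 26]
Old median = 13/2
Insert x = 40
Old length even (10). Middle pair: indices 4,5 = 2,11.
New length odd (11). New median = single middle element.
x = 40: 10 elements are < x, 0 elements are > x.
New sorted list: [-8, -7, -3, -1, 2, 11, 17, 22, 25, 26, 40]
New median = 11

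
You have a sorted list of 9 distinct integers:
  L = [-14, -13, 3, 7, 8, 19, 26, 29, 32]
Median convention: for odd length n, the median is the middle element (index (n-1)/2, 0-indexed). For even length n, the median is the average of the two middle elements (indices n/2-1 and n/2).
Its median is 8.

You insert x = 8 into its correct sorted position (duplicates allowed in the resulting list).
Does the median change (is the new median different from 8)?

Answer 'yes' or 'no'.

Old median = 8
Insert x = 8
New median = 8
Changed? no

Answer: no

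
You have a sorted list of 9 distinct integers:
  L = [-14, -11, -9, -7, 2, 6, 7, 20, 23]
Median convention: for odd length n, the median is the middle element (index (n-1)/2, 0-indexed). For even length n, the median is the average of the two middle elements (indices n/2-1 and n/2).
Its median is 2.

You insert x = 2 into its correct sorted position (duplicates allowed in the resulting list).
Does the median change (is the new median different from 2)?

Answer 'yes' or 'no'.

Old median = 2
Insert x = 2
New median = 2
Changed? no

Answer: no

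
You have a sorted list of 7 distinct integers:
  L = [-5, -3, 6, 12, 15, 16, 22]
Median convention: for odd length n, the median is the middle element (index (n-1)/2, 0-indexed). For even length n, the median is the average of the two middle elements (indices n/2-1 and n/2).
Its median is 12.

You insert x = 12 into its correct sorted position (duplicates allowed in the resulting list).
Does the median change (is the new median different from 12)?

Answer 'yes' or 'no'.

Answer: no

Derivation:
Old median = 12
Insert x = 12
New median = 12
Changed? no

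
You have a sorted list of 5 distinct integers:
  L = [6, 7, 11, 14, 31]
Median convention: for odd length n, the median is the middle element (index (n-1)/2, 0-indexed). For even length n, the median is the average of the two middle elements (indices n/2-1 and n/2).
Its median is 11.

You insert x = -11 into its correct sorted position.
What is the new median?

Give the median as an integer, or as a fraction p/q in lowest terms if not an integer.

Old list (sorted, length 5): [6, 7, 11, 14, 31]
Old median = 11
Insert x = -11
Old length odd (5). Middle was index 2 = 11.
New length even (6). New median = avg of two middle elements.
x = -11: 0 elements are < x, 5 elements are > x.
New sorted list: [-11, 6, 7, 11, 14, 31]
New median = 9

Answer: 9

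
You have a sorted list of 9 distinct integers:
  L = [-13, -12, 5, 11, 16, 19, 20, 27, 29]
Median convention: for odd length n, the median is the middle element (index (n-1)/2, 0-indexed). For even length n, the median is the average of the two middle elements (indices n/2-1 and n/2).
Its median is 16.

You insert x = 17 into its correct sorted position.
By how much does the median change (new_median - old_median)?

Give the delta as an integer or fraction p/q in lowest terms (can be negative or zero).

Old median = 16
After inserting x = 17: new sorted = [-13, -12, 5, 11, 16, 17, 19, 20, 27, 29]
New median = 33/2
Delta = 33/2 - 16 = 1/2

Answer: 1/2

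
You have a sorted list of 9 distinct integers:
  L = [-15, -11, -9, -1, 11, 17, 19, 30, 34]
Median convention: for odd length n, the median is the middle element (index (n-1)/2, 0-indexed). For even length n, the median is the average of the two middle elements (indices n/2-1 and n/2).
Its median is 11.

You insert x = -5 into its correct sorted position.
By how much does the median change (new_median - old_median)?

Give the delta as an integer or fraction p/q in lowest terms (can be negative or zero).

Answer: -6

Derivation:
Old median = 11
After inserting x = -5: new sorted = [-15, -11, -9, -5, -1, 11, 17, 19, 30, 34]
New median = 5
Delta = 5 - 11 = -6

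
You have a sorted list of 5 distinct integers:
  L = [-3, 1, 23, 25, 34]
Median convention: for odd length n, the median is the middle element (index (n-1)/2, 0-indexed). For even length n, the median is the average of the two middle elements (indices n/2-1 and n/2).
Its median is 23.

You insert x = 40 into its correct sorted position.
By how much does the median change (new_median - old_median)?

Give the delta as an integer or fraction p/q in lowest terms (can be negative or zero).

Answer: 1

Derivation:
Old median = 23
After inserting x = 40: new sorted = [-3, 1, 23, 25, 34, 40]
New median = 24
Delta = 24 - 23 = 1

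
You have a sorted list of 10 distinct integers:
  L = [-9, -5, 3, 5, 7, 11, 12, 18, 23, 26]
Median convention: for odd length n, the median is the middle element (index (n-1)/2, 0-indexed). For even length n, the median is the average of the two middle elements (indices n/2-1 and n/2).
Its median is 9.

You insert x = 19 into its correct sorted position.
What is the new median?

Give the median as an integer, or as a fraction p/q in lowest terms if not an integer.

Answer: 11

Derivation:
Old list (sorted, length 10): [-9, -5, 3, 5, 7, 11, 12, 18, 23, 26]
Old median = 9
Insert x = 19
Old length even (10). Middle pair: indices 4,5 = 7,11.
New length odd (11). New median = single middle element.
x = 19: 8 elements are < x, 2 elements are > x.
New sorted list: [-9, -5, 3, 5, 7, 11, 12, 18, 19, 23, 26]
New median = 11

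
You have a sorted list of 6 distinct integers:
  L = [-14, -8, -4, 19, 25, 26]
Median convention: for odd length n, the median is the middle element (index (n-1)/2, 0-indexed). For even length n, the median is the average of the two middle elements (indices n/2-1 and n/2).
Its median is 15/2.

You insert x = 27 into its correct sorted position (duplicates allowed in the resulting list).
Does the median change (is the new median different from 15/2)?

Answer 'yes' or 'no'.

Answer: yes

Derivation:
Old median = 15/2
Insert x = 27
New median = 19
Changed? yes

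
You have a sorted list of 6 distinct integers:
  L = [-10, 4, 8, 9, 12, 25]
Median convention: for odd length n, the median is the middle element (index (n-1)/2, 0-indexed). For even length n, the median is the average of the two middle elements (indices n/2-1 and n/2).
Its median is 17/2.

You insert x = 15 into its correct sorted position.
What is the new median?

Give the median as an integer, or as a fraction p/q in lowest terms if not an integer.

Answer: 9

Derivation:
Old list (sorted, length 6): [-10, 4, 8, 9, 12, 25]
Old median = 17/2
Insert x = 15
Old length even (6). Middle pair: indices 2,3 = 8,9.
New length odd (7). New median = single middle element.
x = 15: 5 elements are < x, 1 elements are > x.
New sorted list: [-10, 4, 8, 9, 12, 15, 25]
New median = 9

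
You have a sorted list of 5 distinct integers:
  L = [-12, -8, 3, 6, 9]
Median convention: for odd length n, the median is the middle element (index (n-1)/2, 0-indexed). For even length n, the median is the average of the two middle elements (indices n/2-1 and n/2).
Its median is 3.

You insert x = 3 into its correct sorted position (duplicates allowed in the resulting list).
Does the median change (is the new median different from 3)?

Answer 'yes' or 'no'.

Old median = 3
Insert x = 3
New median = 3
Changed? no

Answer: no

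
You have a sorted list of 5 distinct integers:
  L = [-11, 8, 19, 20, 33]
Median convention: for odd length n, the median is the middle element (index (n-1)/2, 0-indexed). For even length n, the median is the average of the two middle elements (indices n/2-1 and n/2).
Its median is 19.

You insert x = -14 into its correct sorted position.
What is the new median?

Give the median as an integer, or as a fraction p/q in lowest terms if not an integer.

Answer: 27/2

Derivation:
Old list (sorted, length 5): [-11, 8, 19, 20, 33]
Old median = 19
Insert x = -14
Old length odd (5). Middle was index 2 = 19.
New length even (6). New median = avg of two middle elements.
x = -14: 0 elements are < x, 5 elements are > x.
New sorted list: [-14, -11, 8, 19, 20, 33]
New median = 27/2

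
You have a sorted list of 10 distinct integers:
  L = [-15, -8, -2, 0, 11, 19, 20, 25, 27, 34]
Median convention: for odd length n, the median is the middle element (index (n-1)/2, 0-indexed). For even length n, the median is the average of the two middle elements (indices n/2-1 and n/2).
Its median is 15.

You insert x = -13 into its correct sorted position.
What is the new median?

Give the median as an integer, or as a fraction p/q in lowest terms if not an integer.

Answer: 11

Derivation:
Old list (sorted, length 10): [-15, -8, -2, 0, 11, 19, 20, 25, 27, 34]
Old median = 15
Insert x = -13
Old length even (10). Middle pair: indices 4,5 = 11,19.
New length odd (11). New median = single middle element.
x = -13: 1 elements are < x, 9 elements are > x.
New sorted list: [-15, -13, -8, -2, 0, 11, 19, 20, 25, 27, 34]
New median = 11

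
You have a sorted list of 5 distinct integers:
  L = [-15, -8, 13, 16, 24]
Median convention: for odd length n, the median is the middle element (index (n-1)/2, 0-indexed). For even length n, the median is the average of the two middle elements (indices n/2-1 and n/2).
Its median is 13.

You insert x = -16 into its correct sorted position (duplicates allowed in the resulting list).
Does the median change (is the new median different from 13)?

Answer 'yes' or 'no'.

Old median = 13
Insert x = -16
New median = 5/2
Changed? yes

Answer: yes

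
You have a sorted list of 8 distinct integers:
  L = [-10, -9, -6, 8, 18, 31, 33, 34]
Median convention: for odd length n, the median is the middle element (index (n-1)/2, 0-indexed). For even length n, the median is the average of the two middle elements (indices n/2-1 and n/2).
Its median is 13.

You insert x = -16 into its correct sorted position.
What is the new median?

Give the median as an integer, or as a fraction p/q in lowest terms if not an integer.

Old list (sorted, length 8): [-10, -9, -6, 8, 18, 31, 33, 34]
Old median = 13
Insert x = -16
Old length even (8). Middle pair: indices 3,4 = 8,18.
New length odd (9). New median = single middle element.
x = -16: 0 elements are < x, 8 elements are > x.
New sorted list: [-16, -10, -9, -6, 8, 18, 31, 33, 34]
New median = 8

Answer: 8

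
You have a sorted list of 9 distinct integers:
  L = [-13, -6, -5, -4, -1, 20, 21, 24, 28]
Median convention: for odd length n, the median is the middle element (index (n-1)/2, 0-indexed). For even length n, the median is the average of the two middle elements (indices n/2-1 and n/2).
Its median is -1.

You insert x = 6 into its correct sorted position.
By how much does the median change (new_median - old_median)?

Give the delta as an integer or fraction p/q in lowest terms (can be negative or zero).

Answer: 7/2

Derivation:
Old median = -1
After inserting x = 6: new sorted = [-13, -6, -5, -4, -1, 6, 20, 21, 24, 28]
New median = 5/2
Delta = 5/2 - -1 = 7/2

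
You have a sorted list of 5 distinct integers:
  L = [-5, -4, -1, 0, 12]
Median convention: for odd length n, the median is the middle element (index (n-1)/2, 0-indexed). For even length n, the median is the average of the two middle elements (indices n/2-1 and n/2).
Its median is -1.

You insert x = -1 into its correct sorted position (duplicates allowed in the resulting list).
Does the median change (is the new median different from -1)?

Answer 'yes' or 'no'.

Old median = -1
Insert x = -1
New median = -1
Changed? no

Answer: no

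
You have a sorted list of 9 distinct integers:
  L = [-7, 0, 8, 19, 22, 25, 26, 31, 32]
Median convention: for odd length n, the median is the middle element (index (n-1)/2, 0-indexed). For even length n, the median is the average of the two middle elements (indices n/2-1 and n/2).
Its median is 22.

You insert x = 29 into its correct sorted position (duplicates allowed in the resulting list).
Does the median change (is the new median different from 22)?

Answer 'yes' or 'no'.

Old median = 22
Insert x = 29
New median = 47/2
Changed? yes

Answer: yes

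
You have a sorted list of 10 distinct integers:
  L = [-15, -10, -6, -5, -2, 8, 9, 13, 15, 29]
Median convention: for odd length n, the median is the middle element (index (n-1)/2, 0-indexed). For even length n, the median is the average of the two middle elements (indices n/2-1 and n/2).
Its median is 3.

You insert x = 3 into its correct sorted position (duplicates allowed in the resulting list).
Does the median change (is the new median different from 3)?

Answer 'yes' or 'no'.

Answer: no

Derivation:
Old median = 3
Insert x = 3
New median = 3
Changed? no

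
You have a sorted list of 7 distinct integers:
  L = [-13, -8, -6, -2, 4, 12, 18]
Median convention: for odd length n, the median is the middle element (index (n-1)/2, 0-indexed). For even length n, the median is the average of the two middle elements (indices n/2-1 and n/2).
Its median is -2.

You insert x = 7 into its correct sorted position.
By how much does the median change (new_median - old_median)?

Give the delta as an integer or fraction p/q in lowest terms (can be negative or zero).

Answer: 3

Derivation:
Old median = -2
After inserting x = 7: new sorted = [-13, -8, -6, -2, 4, 7, 12, 18]
New median = 1
Delta = 1 - -2 = 3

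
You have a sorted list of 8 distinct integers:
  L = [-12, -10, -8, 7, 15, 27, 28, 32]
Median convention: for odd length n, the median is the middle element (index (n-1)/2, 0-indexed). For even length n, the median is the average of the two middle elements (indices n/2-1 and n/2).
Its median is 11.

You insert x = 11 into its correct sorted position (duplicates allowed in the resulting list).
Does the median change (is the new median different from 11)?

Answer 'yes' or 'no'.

Answer: no

Derivation:
Old median = 11
Insert x = 11
New median = 11
Changed? no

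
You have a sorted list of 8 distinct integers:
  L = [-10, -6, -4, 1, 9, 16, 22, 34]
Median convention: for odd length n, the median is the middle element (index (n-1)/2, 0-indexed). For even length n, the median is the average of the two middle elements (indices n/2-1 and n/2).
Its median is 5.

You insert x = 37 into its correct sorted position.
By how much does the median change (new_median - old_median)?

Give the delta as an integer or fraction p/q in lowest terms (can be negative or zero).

Answer: 4

Derivation:
Old median = 5
After inserting x = 37: new sorted = [-10, -6, -4, 1, 9, 16, 22, 34, 37]
New median = 9
Delta = 9 - 5 = 4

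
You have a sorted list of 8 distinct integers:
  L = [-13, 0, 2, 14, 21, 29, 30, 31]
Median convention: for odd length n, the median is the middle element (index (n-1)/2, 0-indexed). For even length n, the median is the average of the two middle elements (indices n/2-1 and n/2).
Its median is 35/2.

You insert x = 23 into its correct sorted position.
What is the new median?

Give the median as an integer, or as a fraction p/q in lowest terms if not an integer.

Old list (sorted, length 8): [-13, 0, 2, 14, 21, 29, 30, 31]
Old median = 35/2
Insert x = 23
Old length even (8). Middle pair: indices 3,4 = 14,21.
New length odd (9). New median = single middle element.
x = 23: 5 elements are < x, 3 elements are > x.
New sorted list: [-13, 0, 2, 14, 21, 23, 29, 30, 31]
New median = 21

Answer: 21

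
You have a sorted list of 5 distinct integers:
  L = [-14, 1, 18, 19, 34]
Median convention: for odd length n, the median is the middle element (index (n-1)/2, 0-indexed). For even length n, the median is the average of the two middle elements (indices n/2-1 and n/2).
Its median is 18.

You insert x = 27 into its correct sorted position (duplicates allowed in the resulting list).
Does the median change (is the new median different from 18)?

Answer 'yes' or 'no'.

Old median = 18
Insert x = 27
New median = 37/2
Changed? yes

Answer: yes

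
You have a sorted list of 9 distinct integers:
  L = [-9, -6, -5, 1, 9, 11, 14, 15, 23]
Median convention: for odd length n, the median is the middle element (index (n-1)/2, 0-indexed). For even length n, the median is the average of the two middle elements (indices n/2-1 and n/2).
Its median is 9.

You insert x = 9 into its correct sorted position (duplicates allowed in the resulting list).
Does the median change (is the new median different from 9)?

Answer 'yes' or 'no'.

Answer: no

Derivation:
Old median = 9
Insert x = 9
New median = 9
Changed? no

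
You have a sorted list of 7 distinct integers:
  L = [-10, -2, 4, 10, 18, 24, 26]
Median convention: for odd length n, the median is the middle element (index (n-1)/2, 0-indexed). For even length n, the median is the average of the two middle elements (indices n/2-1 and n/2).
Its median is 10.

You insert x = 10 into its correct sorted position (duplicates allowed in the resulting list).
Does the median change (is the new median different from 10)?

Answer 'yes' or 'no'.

Old median = 10
Insert x = 10
New median = 10
Changed? no

Answer: no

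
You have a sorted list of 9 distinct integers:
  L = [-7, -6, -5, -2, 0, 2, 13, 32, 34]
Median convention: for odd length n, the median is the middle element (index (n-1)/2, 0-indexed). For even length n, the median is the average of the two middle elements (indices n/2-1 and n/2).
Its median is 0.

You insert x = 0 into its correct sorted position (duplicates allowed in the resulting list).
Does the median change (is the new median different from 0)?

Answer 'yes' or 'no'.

Answer: no

Derivation:
Old median = 0
Insert x = 0
New median = 0
Changed? no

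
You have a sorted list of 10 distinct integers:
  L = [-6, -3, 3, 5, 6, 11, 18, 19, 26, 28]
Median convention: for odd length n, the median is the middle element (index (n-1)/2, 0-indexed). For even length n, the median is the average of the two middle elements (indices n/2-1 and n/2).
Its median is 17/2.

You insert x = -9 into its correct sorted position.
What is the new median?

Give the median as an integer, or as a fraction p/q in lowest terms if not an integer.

Old list (sorted, length 10): [-6, -3, 3, 5, 6, 11, 18, 19, 26, 28]
Old median = 17/2
Insert x = -9
Old length even (10). Middle pair: indices 4,5 = 6,11.
New length odd (11). New median = single middle element.
x = -9: 0 elements are < x, 10 elements are > x.
New sorted list: [-9, -6, -3, 3, 5, 6, 11, 18, 19, 26, 28]
New median = 6

Answer: 6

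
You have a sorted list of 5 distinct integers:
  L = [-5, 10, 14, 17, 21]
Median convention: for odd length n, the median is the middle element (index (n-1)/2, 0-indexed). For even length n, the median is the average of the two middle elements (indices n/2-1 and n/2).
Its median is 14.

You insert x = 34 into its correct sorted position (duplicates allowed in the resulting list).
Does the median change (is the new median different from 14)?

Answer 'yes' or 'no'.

Answer: yes

Derivation:
Old median = 14
Insert x = 34
New median = 31/2
Changed? yes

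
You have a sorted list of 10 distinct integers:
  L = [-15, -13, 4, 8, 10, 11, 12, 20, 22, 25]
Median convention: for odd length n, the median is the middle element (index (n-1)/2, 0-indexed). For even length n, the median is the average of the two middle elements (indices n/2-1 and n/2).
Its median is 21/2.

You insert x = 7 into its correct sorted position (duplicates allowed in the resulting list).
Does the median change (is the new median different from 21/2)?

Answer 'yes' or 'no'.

Answer: yes

Derivation:
Old median = 21/2
Insert x = 7
New median = 10
Changed? yes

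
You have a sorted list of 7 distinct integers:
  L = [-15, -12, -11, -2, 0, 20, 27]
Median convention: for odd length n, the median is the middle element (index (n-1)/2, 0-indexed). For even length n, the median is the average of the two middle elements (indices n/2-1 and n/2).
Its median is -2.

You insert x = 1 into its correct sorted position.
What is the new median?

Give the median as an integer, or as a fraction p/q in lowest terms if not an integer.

Old list (sorted, length 7): [-15, -12, -11, -2, 0, 20, 27]
Old median = -2
Insert x = 1
Old length odd (7). Middle was index 3 = -2.
New length even (8). New median = avg of two middle elements.
x = 1: 5 elements are < x, 2 elements are > x.
New sorted list: [-15, -12, -11, -2, 0, 1, 20, 27]
New median = -1

Answer: -1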